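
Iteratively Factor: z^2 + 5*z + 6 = (z + 3)*(z + 2)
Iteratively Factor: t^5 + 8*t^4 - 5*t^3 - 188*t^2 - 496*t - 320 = (t + 1)*(t^4 + 7*t^3 - 12*t^2 - 176*t - 320) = (t + 1)*(t + 4)*(t^3 + 3*t^2 - 24*t - 80) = (t + 1)*(t + 4)^2*(t^2 - t - 20) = (t + 1)*(t + 4)^3*(t - 5)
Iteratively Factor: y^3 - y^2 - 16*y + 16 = (y + 4)*(y^2 - 5*y + 4) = (y - 4)*(y + 4)*(y - 1)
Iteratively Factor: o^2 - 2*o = (o - 2)*(o)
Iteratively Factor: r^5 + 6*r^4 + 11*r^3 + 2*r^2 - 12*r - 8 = (r + 2)*(r^4 + 4*r^3 + 3*r^2 - 4*r - 4) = (r + 2)^2*(r^3 + 2*r^2 - r - 2) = (r - 1)*(r + 2)^2*(r^2 + 3*r + 2) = (r - 1)*(r + 2)^3*(r + 1)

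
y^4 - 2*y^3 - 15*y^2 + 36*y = y*(y - 3)^2*(y + 4)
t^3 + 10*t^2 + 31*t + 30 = (t + 2)*(t + 3)*(t + 5)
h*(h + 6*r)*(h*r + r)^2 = h^4*r^2 + 6*h^3*r^3 + 2*h^3*r^2 + 12*h^2*r^3 + h^2*r^2 + 6*h*r^3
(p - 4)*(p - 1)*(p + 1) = p^3 - 4*p^2 - p + 4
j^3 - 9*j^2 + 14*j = j*(j - 7)*(j - 2)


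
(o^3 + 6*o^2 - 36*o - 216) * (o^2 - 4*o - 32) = o^5 + 2*o^4 - 92*o^3 - 264*o^2 + 2016*o + 6912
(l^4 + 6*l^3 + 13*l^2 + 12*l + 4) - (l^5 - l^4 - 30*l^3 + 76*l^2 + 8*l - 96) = -l^5 + 2*l^4 + 36*l^3 - 63*l^2 + 4*l + 100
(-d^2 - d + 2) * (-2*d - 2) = 2*d^3 + 4*d^2 - 2*d - 4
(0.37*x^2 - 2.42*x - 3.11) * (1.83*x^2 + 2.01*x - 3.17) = 0.6771*x^4 - 3.6849*x^3 - 11.7284*x^2 + 1.4203*x + 9.8587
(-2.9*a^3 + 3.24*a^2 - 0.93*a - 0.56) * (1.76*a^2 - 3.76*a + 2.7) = -5.104*a^5 + 16.6064*a^4 - 21.6492*a^3 + 11.2592*a^2 - 0.4054*a - 1.512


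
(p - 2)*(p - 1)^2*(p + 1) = p^4 - 3*p^3 + p^2 + 3*p - 2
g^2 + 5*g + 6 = (g + 2)*(g + 3)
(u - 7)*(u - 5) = u^2 - 12*u + 35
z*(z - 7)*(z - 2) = z^3 - 9*z^2 + 14*z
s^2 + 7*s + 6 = (s + 1)*(s + 6)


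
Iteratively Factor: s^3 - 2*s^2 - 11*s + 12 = (s - 4)*(s^2 + 2*s - 3) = (s - 4)*(s - 1)*(s + 3)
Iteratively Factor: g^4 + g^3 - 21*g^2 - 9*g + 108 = (g - 3)*(g^3 + 4*g^2 - 9*g - 36) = (g - 3)*(g + 4)*(g^2 - 9) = (g - 3)*(g + 3)*(g + 4)*(g - 3)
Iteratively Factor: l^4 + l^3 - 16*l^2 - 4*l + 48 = (l + 4)*(l^3 - 3*l^2 - 4*l + 12) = (l - 2)*(l + 4)*(l^2 - l - 6) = (l - 2)*(l + 2)*(l + 4)*(l - 3)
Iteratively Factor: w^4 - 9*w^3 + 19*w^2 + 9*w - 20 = (w - 4)*(w^3 - 5*w^2 - w + 5) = (w - 5)*(w - 4)*(w^2 - 1) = (w - 5)*(w - 4)*(w - 1)*(w + 1)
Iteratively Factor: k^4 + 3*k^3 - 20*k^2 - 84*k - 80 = (k + 2)*(k^3 + k^2 - 22*k - 40) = (k + 2)^2*(k^2 - k - 20) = (k - 5)*(k + 2)^2*(k + 4)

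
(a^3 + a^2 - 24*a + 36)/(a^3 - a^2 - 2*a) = (a^2 + 3*a - 18)/(a*(a + 1))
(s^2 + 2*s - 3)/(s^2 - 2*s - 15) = (s - 1)/(s - 5)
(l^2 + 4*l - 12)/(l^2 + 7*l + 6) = (l - 2)/(l + 1)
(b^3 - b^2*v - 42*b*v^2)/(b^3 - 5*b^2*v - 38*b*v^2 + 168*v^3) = b/(b - 4*v)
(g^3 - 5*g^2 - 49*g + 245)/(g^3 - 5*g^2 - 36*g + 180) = (g^2 - 49)/(g^2 - 36)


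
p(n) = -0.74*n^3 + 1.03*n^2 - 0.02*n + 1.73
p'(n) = -2.22*n^2 + 2.06*n - 0.02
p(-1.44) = 6.10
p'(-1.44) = -7.59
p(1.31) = 1.81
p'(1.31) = -1.13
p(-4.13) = 71.51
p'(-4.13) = -46.39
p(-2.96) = 30.01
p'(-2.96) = -25.57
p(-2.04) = 12.34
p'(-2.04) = -13.46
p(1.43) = 1.64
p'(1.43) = -1.61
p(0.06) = 1.73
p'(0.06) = 0.10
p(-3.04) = 32.10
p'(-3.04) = -26.80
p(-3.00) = 31.04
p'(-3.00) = -26.18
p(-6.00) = 198.77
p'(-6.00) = -92.30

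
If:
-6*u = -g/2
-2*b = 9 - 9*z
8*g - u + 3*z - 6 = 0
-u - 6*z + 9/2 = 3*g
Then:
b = -169/68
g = 10/17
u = 5/102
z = 137/306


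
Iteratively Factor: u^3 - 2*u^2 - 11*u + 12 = (u - 1)*(u^2 - u - 12) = (u - 4)*(u - 1)*(u + 3)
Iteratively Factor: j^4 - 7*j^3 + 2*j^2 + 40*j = (j)*(j^3 - 7*j^2 + 2*j + 40) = j*(j - 5)*(j^2 - 2*j - 8) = j*(j - 5)*(j - 4)*(j + 2)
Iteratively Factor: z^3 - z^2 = (z)*(z^2 - z) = z*(z - 1)*(z)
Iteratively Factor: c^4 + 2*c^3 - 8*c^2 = (c + 4)*(c^3 - 2*c^2) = c*(c + 4)*(c^2 - 2*c) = c*(c - 2)*(c + 4)*(c)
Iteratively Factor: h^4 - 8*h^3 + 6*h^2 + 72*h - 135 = (h - 3)*(h^3 - 5*h^2 - 9*h + 45) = (h - 3)^2*(h^2 - 2*h - 15) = (h - 3)^2*(h + 3)*(h - 5)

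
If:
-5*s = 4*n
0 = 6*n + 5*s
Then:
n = 0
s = 0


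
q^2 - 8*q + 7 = (q - 7)*(q - 1)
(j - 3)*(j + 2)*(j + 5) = j^3 + 4*j^2 - 11*j - 30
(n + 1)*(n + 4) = n^2 + 5*n + 4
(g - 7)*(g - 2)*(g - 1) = g^3 - 10*g^2 + 23*g - 14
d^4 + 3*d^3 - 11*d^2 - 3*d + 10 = (d - 2)*(d - 1)*(d + 1)*(d + 5)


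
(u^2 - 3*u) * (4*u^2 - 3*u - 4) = 4*u^4 - 15*u^3 + 5*u^2 + 12*u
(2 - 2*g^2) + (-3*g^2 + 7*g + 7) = -5*g^2 + 7*g + 9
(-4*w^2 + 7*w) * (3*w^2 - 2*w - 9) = -12*w^4 + 29*w^3 + 22*w^2 - 63*w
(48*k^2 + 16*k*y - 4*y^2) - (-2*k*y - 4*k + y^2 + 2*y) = 48*k^2 + 18*k*y + 4*k - 5*y^2 - 2*y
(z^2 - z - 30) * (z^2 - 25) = z^4 - z^3 - 55*z^2 + 25*z + 750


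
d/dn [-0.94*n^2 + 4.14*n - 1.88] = 4.14 - 1.88*n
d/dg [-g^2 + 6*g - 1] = 6 - 2*g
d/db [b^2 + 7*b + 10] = 2*b + 7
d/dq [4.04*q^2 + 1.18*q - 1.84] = 8.08*q + 1.18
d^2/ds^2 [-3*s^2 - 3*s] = -6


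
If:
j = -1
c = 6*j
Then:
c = -6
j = -1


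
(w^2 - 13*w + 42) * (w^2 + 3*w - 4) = w^4 - 10*w^3 - w^2 + 178*w - 168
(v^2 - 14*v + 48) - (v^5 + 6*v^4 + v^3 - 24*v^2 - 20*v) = -v^5 - 6*v^4 - v^3 + 25*v^2 + 6*v + 48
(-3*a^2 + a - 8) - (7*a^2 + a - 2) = -10*a^2 - 6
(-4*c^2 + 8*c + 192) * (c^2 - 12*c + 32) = -4*c^4 + 56*c^3 - 32*c^2 - 2048*c + 6144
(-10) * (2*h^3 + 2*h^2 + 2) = -20*h^3 - 20*h^2 - 20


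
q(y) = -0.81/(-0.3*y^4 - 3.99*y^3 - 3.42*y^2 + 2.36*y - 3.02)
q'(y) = -0.81*(1.2*y^3 + 11.97*y^2 + 6.84*y - 2.36)/(-0.3*y^4 - 3.99*y^3 - 3.42*y^2 + 2.36*y - 3.02)^2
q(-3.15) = -0.02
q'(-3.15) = -0.02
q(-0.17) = 0.23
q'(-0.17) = 0.21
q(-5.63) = -0.00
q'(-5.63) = -0.00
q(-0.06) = 0.26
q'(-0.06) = 0.22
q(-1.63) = 1.02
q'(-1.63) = -16.94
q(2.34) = 0.01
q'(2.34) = -0.01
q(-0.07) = 0.25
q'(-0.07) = 0.22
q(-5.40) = -0.00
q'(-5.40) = -0.00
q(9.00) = 0.00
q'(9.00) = -0.00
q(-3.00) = -0.02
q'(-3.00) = -0.02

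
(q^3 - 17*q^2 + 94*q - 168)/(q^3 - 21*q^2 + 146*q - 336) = (q - 4)/(q - 8)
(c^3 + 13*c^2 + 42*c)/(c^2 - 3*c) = (c^2 + 13*c + 42)/(c - 3)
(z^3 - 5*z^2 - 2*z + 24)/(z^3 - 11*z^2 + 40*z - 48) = (z + 2)/(z - 4)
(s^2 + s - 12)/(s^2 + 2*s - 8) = (s - 3)/(s - 2)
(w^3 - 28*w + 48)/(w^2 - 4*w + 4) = (w^2 + 2*w - 24)/(w - 2)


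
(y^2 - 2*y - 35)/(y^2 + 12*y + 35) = (y - 7)/(y + 7)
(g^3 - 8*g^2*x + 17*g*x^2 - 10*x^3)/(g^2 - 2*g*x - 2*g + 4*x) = (g^2 - 6*g*x + 5*x^2)/(g - 2)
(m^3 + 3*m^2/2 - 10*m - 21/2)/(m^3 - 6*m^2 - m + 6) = (2*m^2 + m - 21)/(2*(m^2 - 7*m + 6))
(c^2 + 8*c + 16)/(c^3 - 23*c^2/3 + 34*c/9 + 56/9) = 9*(c^2 + 8*c + 16)/(9*c^3 - 69*c^2 + 34*c + 56)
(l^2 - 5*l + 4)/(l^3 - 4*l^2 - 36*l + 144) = (l - 1)/(l^2 - 36)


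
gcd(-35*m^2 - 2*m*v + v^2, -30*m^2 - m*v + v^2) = 5*m + v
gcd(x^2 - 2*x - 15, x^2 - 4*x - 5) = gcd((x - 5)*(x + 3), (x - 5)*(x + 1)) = x - 5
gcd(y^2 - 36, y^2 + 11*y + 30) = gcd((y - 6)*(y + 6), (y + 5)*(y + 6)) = y + 6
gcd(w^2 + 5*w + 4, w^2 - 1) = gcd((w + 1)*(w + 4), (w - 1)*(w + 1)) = w + 1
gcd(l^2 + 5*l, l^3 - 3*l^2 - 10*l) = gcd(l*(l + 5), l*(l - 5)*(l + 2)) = l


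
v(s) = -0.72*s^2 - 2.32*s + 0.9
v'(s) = -1.44*s - 2.32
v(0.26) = 0.25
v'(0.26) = -2.69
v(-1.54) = 2.77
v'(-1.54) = -0.10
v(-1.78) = 2.75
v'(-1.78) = 0.24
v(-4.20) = -2.06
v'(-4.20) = 3.73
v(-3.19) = 0.97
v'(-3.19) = 2.27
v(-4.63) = -3.79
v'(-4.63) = 4.35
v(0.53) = -0.53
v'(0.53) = -3.08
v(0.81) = -1.45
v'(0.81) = -3.49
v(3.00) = -12.54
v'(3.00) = -6.64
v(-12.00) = -74.94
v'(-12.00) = 14.96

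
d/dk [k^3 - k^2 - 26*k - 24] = 3*k^2 - 2*k - 26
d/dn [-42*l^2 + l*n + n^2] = l + 2*n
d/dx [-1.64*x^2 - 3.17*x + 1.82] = -3.28*x - 3.17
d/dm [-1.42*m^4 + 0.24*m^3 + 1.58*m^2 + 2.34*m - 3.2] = -5.68*m^3 + 0.72*m^2 + 3.16*m + 2.34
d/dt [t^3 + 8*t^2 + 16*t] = 3*t^2 + 16*t + 16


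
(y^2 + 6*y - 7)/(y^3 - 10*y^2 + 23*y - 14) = (y + 7)/(y^2 - 9*y + 14)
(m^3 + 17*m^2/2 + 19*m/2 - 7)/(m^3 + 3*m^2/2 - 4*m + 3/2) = (m^2 + 9*m + 14)/(m^2 + 2*m - 3)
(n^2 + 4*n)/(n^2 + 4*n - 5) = n*(n + 4)/(n^2 + 4*n - 5)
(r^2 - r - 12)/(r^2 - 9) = (r - 4)/(r - 3)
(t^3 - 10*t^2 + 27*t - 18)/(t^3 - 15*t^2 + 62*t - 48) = (t - 3)/(t - 8)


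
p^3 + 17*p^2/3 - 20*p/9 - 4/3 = (p - 2/3)*(p + 1/3)*(p + 6)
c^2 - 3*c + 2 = (c - 2)*(c - 1)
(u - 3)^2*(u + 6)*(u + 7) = u^4 + 7*u^3 - 27*u^2 - 135*u + 378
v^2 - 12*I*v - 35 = (v - 7*I)*(v - 5*I)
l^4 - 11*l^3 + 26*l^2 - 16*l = l*(l - 8)*(l - 2)*(l - 1)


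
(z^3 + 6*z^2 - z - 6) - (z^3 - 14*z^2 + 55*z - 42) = 20*z^2 - 56*z + 36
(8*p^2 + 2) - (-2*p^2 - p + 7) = 10*p^2 + p - 5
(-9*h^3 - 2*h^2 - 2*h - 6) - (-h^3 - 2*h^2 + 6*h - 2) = -8*h^3 - 8*h - 4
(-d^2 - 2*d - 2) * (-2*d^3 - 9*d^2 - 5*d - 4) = 2*d^5 + 13*d^4 + 27*d^3 + 32*d^2 + 18*d + 8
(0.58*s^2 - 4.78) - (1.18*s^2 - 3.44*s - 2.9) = -0.6*s^2 + 3.44*s - 1.88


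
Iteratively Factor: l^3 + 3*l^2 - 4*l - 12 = (l + 2)*(l^2 + l - 6) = (l - 2)*(l + 2)*(l + 3)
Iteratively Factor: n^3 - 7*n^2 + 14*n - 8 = (n - 4)*(n^2 - 3*n + 2) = (n - 4)*(n - 2)*(n - 1)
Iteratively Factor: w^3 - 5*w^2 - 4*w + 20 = (w + 2)*(w^2 - 7*w + 10) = (w - 5)*(w + 2)*(w - 2)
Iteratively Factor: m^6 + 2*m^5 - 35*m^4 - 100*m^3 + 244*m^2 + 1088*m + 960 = (m + 4)*(m^5 - 2*m^4 - 27*m^3 + 8*m^2 + 212*m + 240) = (m + 2)*(m + 4)*(m^4 - 4*m^3 - 19*m^2 + 46*m + 120) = (m + 2)^2*(m + 4)*(m^3 - 6*m^2 - 7*m + 60) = (m - 4)*(m + 2)^2*(m + 4)*(m^2 - 2*m - 15) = (m - 5)*(m - 4)*(m + 2)^2*(m + 4)*(m + 3)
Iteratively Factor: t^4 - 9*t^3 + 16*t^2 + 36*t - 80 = (t - 2)*(t^3 - 7*t^2 + 2*t + 40) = (t - 5)*(t - 2)*(t^2 - 2*t - 8) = (t - 5)*(t - 2)*(t + 2)*(t - 4)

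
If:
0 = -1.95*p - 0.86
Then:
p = -0.44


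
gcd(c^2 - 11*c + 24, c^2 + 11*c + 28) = 1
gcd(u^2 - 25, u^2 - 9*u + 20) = u - 5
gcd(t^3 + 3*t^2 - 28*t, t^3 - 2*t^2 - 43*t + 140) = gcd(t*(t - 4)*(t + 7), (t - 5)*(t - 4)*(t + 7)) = t^2 + 3*t - 28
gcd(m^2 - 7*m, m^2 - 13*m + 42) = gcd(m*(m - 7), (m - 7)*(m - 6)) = m - 7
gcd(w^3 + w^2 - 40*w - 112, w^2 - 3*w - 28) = w^2 - 3*w - 28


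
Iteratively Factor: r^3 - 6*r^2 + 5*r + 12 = (r - 3)*(r^2 - 3*r - 4) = (r - 3)*(r + 1)*(r - 4)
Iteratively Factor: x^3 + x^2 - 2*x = (x + 2)*(x^2 - x) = (x - 1)*(x + 2)*(x)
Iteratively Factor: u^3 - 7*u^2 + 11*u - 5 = (u - 1)*(u^2 - 6*u + 5) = (u - 1)^2*(u - 5)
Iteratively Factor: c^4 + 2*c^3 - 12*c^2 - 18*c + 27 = (c + 3)*(c^3 - c^2 - 9*c + 9) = (c - 1)*(c + 3)*(c^2 - 9) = (c - 3)*(c - 1)*(c + 3)*(c + 3)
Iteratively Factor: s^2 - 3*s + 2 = (s - 1)*(s - 2)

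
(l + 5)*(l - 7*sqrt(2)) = l^2 - 7*sqrt(2)*l + 5*l - 35*sqrt(2)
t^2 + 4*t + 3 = (t + 1)*(t + 3)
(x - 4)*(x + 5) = x^2 + x - 20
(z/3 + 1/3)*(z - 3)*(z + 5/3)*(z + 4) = z^4/3 + 11*z^3/9 - 23*z^2/9 - 91*z/9 - 20/3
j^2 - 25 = (j - 5)*(j + 5)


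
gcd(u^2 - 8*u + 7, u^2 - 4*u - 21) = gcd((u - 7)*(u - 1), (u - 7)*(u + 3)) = u - 7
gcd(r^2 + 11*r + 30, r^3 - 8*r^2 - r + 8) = 1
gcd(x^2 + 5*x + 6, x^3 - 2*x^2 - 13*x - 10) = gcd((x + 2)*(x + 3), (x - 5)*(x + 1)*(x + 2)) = x + 2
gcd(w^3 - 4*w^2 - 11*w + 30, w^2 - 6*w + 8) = w - 2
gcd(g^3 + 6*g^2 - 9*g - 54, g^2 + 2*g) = 1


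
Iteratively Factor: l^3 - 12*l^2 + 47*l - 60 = (l - 3)*(l^2 - 9*l + 20) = (l - 5)*(l - 3)*(l - 4)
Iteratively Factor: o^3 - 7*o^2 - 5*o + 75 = (o + 3)*(o^2 - 10*o + 25) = (o - 5)*(o + 3)*(o - 5)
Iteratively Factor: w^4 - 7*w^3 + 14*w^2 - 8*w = (w - 4)*(w^3 - 3*w^2 + 2*w) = w*(w - 4)*(w^2 - 3*w + 2) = w*(w - 4)*(w - 1)*(w - 2)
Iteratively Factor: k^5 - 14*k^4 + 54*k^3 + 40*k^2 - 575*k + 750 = (k - 5)*(k^4 - 9*k^3 + 9*k^2 + 85*k - 150) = (k - 5)^2*(k^3 - 4*k^2 - 11*k + 30) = (k - 5)^2*(k + 3)*(k^2 - 7*k + 10) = (k - 5)^3*(k + 3)*(k - 2)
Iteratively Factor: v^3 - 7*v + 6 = (v - 2)*(v^2 + 2*v - 3) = (v - 2)*(v + 3)*(v - 1)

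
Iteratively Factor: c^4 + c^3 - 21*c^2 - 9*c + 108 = (c - 3)*(c^3 + 4*c^2 - 9*c - 36) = (c - 3)^2*(c^2 + 7*c + 12) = (c - 3)^2*(c + 4)*(c + 3)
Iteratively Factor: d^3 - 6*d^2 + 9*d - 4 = (d - 1)*(d^2 - 5*d + 4) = (d - 1)^2*(d - 4)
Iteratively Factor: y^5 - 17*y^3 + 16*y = (y + 4)*(y^4 - 4*y^3 - y^2 + 4*y) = (y - 1)*(y + 4)*(y^3 - 3*y^2 - 4*y) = y*(y - 1)*(y + 4)*(y^2 - 3*y - 4) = y*(y - 4)*(y - 1)*(y + 4)*(y + 1)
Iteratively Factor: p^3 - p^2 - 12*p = (p - 4)*(p^2 + 3*p) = p*(p - 4)*(p + 3)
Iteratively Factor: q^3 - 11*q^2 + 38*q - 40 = (q - 2)*(q^2 - 9*q + 20) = (q - 4)*(q - 2)*(q - 5)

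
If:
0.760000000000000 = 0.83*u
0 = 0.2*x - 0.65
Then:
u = 0.92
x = 3.25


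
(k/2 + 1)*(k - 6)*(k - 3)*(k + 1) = k^4/2 - 3*k^3 - 7*k^2/2 + 18*k + 18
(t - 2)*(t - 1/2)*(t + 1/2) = t^3 - 2*t^2 - t/4 + 1/2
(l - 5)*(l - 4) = l^2 - 9*l + 20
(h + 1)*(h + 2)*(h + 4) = h^3 + 7*h^2 + 14*h + 8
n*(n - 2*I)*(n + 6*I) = n^3 + 4*I*n^2 + 12*n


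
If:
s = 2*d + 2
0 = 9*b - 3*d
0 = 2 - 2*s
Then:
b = -1/6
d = -1/2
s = 1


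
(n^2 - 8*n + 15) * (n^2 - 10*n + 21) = n^4 - 18*n^3 + 116*n^2 - 318*n + 315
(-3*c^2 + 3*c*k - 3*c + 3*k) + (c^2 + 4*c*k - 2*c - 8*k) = -2*c^2 + 7*c*k - 5*c - 5*k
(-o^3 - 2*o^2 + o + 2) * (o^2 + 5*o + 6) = -o^5 - 7*o^4 - 15*o^3 - 5*o^2 + 16*o + 12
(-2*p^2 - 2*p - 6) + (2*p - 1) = -2*p^2 - 7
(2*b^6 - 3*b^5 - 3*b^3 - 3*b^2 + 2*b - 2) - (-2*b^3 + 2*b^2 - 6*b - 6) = 2*b^6 - 3*b^5 - b^3 - 5*b^2 + 8*b + 4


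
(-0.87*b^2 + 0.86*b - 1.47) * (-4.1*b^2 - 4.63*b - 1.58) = 3.567*b^4 + 0.5021*b^3 + 3.4198*b^2 + 5.4473*b + 2.3226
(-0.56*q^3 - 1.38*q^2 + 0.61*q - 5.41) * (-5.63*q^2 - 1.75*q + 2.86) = 3.1528*q^5 + 8.7494*q^4 - 2.6209*q^3 + 25.444*q^2 + 11.2121*q - 15.4726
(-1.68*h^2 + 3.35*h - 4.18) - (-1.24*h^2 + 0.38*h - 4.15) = -0.44*h^2 + 2.97*h - 0.0299999999999994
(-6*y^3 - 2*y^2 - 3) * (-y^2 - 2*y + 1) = 6*y^5 + 14*y^4 - 2*y^3 + y^2 + 6*y - 3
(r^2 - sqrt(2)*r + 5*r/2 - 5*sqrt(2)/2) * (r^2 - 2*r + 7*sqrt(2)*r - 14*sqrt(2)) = r^4 + r^3/2 + 6*sqrt(2)*r^3 - 19*r^2 + 3*sqrt(2)*r^2 - 30*sqrt(2)*r - 7*r + 70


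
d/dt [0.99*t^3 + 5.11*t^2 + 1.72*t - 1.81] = 2.97*t^2 + 10.22*t + 1.72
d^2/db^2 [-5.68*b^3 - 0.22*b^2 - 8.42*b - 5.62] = -34.08*b - 0.44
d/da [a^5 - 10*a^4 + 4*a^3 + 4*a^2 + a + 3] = 5*a^4 - 40*a^3 + 12*a^2 + 8*a + 1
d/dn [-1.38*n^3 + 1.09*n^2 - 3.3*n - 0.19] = -4.14*n^2 + 2.18*n - 3.3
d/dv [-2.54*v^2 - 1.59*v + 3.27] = -5.08*v - 1.59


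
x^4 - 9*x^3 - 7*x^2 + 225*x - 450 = (x - 6)*(x - 5)*(x - 3)*(x + 5)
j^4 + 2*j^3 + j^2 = j^2*(j + 1)^2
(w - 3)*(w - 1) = w^2 - 4*w + 3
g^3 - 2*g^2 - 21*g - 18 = (g - 6)*(g + 1)*(g + 3)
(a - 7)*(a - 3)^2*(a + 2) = a^4 - 11*a^3 + 25*a^2 + 39*a - 126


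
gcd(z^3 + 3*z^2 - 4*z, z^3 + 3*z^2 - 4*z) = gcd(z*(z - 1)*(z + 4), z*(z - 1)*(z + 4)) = z^3 + 3*z^2 - 4*z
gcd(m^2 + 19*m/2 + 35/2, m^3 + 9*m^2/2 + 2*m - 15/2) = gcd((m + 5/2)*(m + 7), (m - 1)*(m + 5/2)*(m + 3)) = m + 5/2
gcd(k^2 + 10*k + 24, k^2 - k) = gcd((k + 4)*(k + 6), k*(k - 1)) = 1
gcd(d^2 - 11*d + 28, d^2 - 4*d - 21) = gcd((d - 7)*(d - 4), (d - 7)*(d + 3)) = d - 7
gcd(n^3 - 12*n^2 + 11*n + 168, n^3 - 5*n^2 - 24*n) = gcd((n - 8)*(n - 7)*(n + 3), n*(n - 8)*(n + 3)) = n^2 - 5*n - 24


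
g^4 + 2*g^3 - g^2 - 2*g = g*(g - 1)*(g + 1)*(g + 2)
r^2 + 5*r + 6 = (r + 2)*(r + 3)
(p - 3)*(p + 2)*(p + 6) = p^3 + 5*p^2 - 12*p - 36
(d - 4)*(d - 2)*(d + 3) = d^3 - 3*d^2 - 10*d + 24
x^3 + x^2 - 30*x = x*(x - 5)*(x + 6)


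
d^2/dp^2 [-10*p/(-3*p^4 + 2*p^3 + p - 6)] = (20*p*(-12*p^3 + 6*p^2 + 1)^2 + 20*(-12*p^3 + p^2*(6 - 18*p) + 6*p^2 + 1)*(3*p^4 - 2*p^3 - p + 6))/(3*p^4 - 2*p^3 - p + 6)^3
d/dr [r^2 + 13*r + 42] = 2*r + 13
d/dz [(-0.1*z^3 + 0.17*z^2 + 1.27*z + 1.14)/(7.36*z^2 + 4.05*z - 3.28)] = (-0.736*z^4 - 0.81*z^3 - 7.6747*z^2 - 17.896*z - 8.7826)/(54.1696*z^4 + 59.616*z^3 - 31.8791*z^2 - 26.568*z + 10.7584)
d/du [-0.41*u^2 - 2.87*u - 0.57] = -0.82*u - 2.87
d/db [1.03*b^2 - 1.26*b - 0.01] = 2.06*b - 1.26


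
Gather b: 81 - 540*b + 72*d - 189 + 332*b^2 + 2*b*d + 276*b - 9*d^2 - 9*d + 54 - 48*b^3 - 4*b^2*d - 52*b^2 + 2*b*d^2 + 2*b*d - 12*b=-48*b^3 + b^2*(280 - 4*d) + b*(2*d^2 + 4*d - 276) - 9*d^2 + 63*d - 54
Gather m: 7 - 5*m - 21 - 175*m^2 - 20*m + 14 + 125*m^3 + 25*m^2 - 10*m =125*m^3 - 150*m^2 - 35*m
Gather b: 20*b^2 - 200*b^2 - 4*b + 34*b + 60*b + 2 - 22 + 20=-180*b^2 + 90*b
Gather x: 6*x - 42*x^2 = -42*x^2 + 6*x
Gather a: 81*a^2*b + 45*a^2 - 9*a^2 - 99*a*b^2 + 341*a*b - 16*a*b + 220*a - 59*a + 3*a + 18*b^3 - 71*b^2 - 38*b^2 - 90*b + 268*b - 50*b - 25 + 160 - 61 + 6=a^2*(81*b + 36) + a*(-99*b^2 + 325*b + 164) + 18*b^3 - 109*b^2 + 128*b + 80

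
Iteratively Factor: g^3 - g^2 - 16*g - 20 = (g + 2)*(g^2 - 3*g - 10) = (g + 2)^2*(g - 5)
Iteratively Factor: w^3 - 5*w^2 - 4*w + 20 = (w - 2)*(w^2 - 3*w - 10) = (w - 2)*(w + 2)*(w - 5)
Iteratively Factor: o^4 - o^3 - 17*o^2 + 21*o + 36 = (o + 4)*(o^3 - 5*o^2 + 3*o + 9) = (o - 3)*(o + 4)*(o^2 - 2*o - 3) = (o - 3)^2*(o + 4)*(o + 1)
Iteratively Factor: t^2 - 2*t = (t - 2)*(t)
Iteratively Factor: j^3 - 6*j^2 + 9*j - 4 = (j - 1)*(j^2 - 5*j + 4) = (j - 1)^2*(j - 4)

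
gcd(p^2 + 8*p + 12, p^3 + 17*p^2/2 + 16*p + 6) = p^2 + 8*p + 12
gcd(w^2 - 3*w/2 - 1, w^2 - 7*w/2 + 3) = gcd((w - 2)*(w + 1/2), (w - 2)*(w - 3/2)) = w - 2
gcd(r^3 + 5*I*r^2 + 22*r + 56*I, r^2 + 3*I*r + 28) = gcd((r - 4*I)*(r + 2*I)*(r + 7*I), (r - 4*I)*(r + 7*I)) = r^2 + 3*I*r + 28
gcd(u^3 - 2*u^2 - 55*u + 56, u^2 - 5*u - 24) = u - 8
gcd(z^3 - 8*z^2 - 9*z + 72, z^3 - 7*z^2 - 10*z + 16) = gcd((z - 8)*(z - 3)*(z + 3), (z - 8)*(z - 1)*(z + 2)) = z - 8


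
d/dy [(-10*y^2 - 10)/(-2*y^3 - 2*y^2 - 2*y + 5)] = 20*(-y^4 - 2*y^2 - 7*y - 1)/(4*y^6 + 8*y^5 + 12*y^4 - 12*y^3 - 16*y^2 - 20*y + 25)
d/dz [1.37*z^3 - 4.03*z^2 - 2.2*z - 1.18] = 4.11*z^2 - 8.06*z - 2.2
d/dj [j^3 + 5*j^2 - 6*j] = 3*j^2 + 10*j - 6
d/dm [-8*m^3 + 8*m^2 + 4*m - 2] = -24*m^2 + 16*m + 4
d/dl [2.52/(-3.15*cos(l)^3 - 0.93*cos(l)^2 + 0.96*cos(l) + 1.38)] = (-23.814*cos(l)^2 - 4.6872*cos(l) + 2.4192)*sin(l)/(3.15*cos(l)^3 + 0.93*cos(l)^2 - 0.96*cos(l) - 1.38)^2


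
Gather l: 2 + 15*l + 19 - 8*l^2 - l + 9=-8*l^2 + 14*l + 30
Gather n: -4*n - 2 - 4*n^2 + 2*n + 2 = -4*n^2 - 2*n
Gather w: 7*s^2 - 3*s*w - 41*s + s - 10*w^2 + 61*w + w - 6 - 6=7*s^2 - 40*s - 10*w^2 + w*(62 - 3*s) - 12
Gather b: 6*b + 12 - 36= 6*b - 24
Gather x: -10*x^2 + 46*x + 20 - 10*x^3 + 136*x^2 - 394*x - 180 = -10*x^3 + 126*x^2 - 348*x - 160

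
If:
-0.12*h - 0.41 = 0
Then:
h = -3.42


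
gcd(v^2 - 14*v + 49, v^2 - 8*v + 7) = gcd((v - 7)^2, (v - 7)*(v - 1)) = v - 7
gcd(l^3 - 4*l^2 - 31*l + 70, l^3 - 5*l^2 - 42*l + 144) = 1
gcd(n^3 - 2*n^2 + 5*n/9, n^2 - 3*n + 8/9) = n - 1/3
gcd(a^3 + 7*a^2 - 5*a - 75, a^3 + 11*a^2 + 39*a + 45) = a + 5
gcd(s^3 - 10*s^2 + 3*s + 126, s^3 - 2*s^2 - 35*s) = s - 7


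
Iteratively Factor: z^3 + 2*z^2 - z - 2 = (z - 1)*(z^2 + 3*z + 2) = (z - 1)*(z + 1)*(z + 2)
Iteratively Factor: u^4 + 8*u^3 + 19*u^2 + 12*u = (u)*(u^3 + 8*u^2 + 19*u + 12) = u*(u + 4)*(u^2 + 4*u + 3) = u*(u + 1)*(u + 4)*(u + 3)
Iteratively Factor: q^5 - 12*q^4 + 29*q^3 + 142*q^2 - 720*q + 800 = (q + 4)*(q^4 - 16*q^3 + 93*q^2 - 230*q + 200) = (q - 5)*(q + 4)*(q^3 - 11*q^2 + 38*q - 40) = (q - 5)*(q - 2)*(q + 4)*(q^2 - 9*q + 20) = (q - 5)^2*(q - 2)*(q + 4)*(q - 4)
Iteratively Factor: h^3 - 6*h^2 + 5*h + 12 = (h + 1)*(h^2 - 7*h + 12) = (h - 4)*(h + 1)*(h - 3)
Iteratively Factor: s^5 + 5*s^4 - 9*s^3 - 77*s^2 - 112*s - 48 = (s + 1)*(s^4 + 4*s^3 - 13*s^2 - 64*s - 48) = (s + 1)*(s + 4)*(s^3 - 13*s - 12) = (s + 1)*(s + 3)*(s + 4)*(s^2 - 3*s - 4) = (s - 4)*(s + 1)*(s + 3)*(s + 4)*(s + 1)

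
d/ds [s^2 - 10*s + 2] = 2*s - 10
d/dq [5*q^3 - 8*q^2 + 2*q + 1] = 15*q^2 - 16*q + 2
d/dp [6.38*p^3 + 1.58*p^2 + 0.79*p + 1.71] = 19.14*p^2 + 3.16*p + 0.79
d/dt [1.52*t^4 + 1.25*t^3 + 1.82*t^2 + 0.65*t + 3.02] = 6.08*t^3 + 3.75*t^2 + 3.64*t + 0.65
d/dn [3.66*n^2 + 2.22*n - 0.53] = 7.32*n + 2.22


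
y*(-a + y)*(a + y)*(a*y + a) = -a^3*y^2 - a^3*y + a*y^4 + a*y^3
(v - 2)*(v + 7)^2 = v^3 + 12*v^2 + 21*v - 98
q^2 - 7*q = q*(q - 7)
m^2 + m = m*(m + 1)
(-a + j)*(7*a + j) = -7*a^2 + 6*a*j + j^2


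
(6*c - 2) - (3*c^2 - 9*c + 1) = -3*c^2 + 15*c - 3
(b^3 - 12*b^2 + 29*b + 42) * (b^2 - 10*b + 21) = b^5 - 22*b^4 + 170*b^3 - 500*b^2 + 189*b + 882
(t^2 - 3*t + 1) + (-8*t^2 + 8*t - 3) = -7*t^2 + 5*t - 2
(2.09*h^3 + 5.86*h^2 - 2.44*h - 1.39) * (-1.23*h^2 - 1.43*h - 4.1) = -2.5707*h^5 - 10.1965*h^4 - 13.9476*h^3 - 18.8271*h^2 + 11.9917*h + 5.699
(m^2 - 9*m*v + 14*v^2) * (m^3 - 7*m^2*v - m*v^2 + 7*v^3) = m^5 - 16*m^4*v + 76*m^3*v^2 - 82*m^2*v^3 - 77*m*v^4 + 98*v^5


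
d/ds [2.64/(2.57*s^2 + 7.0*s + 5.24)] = (-13.5696*s - 18.48)/(2.57*s^2 + 7.0*s + 5.24)^2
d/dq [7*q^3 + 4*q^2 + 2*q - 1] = 21*q^2 + 8*q + 2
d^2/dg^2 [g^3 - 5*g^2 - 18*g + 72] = 6*g - 10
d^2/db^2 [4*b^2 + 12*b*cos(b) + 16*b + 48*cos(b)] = -12*b*cos(b) - 24*sin(b) - 48*cos(b) + 8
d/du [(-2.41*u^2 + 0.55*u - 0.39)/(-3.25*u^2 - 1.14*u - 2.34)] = (4.5349*u^2 + 8.7438*u - 1.7316)/(10.5625*u^4 + 7.41*u^3 + 16.5096*u^2 + 5.3352*u + 5.4756)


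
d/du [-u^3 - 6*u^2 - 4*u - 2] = -3*u^2 - 12*u - 4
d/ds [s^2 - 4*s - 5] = 2*s - 4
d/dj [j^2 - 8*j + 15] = 2*j - 8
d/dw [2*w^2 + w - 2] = 4*w + 1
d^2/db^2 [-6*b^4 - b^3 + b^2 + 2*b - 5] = -72*b^2 - 6*b + 2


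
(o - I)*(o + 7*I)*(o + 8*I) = o^3 + 14*I*o^2 - 41*o + 56*I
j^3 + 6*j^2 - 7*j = j*(j - 1)*(j + 7)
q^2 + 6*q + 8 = (q + 2)*(q + 4)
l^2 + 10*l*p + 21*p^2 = (l + 3*p)*(l + 7*p)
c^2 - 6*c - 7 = (c - 7)*(c + 1)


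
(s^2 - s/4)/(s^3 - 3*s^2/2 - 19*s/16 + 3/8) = 4*s/(4*s^2 - 5*s - 6)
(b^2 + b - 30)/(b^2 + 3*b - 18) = (b - 5)/(b - 3)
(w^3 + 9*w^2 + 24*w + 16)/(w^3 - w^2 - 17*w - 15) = (w^2 + 8*w + 16)/(w^2 - 2*w - 15)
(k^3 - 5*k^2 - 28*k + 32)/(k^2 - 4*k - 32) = k - 1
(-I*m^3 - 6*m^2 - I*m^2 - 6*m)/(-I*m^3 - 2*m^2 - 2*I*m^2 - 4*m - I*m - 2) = m*(m - 6*I)/(m^2 + m*(1 - 2*I) - 2*I)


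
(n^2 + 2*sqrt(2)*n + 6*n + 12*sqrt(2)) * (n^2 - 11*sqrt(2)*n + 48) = n^4 - 9*sqrt(2)*n^3 + 6*n^3 - 54*sqrt(2)*n^2 + 4*n^2 + 24*n + 96*sqrt(2)*n + 576*sqrt(2)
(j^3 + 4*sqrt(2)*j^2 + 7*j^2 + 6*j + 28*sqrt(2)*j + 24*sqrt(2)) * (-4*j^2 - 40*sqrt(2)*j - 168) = -4*j^5 - 56*sqrt(2)*j^4 - 28*j^4 - 392*sqrt(2)*j^3 - 512*j^3 - 3416*j^2 - 1008*sqrt(2)*j^2 - 4704*sqrt(2)*j - 2928*j - 4032*sqrt(2)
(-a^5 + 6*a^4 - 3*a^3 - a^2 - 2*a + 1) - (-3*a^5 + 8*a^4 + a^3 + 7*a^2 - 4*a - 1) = 2*a^5 - 2*a^4 - 4*a^3 - 8*a^2 + 2*a + 2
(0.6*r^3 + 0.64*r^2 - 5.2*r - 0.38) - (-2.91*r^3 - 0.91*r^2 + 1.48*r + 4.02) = 3.51*r^3 + 1.55*r^2 - 6.68*r - 4.4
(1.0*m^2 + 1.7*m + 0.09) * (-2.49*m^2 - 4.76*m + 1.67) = -2.49*m^4 - 8.993*m^3 - 6.6461*m^2 + 2.4106*m + 0.1503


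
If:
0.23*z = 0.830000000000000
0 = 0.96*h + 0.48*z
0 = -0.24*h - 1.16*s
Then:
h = -1.80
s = 0.37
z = 3.61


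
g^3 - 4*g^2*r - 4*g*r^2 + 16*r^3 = (g - 4*r)*(g - 2*r)*(g + 2*r)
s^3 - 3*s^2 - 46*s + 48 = (s - 8)*(s - 1)*(s + 6)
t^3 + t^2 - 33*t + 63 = (t - 3)^2*(t + 7)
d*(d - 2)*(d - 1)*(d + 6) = d^4 + 3*d^3 - 16*d^2 + 12*d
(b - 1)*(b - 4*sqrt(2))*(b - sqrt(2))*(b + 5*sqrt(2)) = b^4 - b^3 - 42*b^2 + 42*b + 40*sqrt(2)*b - 40*sqrt(2)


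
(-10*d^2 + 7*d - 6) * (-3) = 30*d^2 - 21*d + 18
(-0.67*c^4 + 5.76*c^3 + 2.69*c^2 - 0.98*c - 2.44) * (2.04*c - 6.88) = -1.3668*c^5 + 16.36*c^4 - 34.1412*c^3 - 20.5064*c^2 + 1.7648*c + 16.7872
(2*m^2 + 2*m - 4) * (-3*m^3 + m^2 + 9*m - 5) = -6*m^5 - 4*m^4 + 32*m^3 + 4*m^2 - 46*m + 20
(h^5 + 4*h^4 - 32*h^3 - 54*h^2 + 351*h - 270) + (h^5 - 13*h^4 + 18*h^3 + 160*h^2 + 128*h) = 2*h^5 - 9*h^4 - 14*h^3 + 106*h^2 + 479*h - 270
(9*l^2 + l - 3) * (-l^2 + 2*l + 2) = -9*l^4 + 17*l^3 + 23*l^2 - 4*l - 6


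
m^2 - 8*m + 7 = (m - 7)*(m - 1)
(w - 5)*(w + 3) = w^2 - 2*w - 15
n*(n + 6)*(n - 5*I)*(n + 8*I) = n^4 + 6*n^3 + 3*I*n^3 + 40*n^2 + 18*I*n^2 + 240*n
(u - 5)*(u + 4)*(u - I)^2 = u^4 - u^3 - 2*I*u^3 - 21*u^2 + 2*I*u^2 + u + 40*I*u + 20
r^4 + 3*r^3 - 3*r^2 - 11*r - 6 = (r - 2)*(r + 1)^2*(r + 3)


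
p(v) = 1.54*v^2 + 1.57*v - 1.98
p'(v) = 3.08*v + 1.57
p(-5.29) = 32.81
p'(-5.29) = -14.72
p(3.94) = 28.11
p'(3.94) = 13.71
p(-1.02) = -1.98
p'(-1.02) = -1.57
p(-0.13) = -2.16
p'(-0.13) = 1.17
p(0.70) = -0.13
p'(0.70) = 3.73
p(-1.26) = -1.51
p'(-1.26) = -2.31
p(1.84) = 6.12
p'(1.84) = 7.24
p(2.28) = 9.61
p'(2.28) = 8.59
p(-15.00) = 320.97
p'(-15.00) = -44.63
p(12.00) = 238.62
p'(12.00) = 38.53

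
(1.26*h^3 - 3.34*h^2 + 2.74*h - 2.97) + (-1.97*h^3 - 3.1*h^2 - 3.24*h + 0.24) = -0.71*h^3 - 6.44*h^2 - 0.5*h - 2.73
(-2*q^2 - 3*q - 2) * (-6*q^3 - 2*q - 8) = 12*q^5 + 18*q^4 + 16*q^3 + 22*q^2 + 28*q + 16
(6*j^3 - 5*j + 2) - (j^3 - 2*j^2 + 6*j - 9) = 5*j^3 + 2*j^2 - 11*j + 11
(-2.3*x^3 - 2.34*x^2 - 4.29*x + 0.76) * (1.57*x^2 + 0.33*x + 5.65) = -3.611*x^5 - 4.4328*x^4 - 20.5025*x^3 - 13.4435*x^2 - 23.9877*x + 4.294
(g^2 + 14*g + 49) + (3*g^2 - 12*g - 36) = 4*g^2 + 2*g + 13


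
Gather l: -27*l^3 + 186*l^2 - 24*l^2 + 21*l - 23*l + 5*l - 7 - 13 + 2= -27*l^3 + 162*l^2 + 3*l - 18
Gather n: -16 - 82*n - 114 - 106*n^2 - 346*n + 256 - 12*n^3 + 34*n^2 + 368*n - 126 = -12*n^3 - 72*n^2 - 60*n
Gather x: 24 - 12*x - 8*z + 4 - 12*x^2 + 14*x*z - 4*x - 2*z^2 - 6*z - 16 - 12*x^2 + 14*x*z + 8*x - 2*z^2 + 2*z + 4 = -24*x^2 + x*(28*z - 8) - 4*z^2 - 12*z + 16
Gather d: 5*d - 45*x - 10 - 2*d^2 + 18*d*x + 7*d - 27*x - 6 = -2*d^2 + d*(18*x + 12) - 72*x - 16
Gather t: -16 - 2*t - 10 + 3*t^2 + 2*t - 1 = 3*t^2 - 27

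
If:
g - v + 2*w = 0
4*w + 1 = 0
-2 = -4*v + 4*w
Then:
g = 3/4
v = 1/4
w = -1/4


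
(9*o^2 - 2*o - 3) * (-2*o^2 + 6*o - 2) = -18*o^4 + 58*o^3 - 24*o^2 - 14*o + 6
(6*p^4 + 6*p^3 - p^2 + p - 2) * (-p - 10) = -6*p^5 - 66*p^4 - 59*p^3 + 9*p^2 - 8*p + 20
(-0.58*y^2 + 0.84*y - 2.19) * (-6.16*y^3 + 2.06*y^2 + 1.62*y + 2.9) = 3.5728*y^5 - 6.3692*y^4 + 14.2812*y^3 - 4.8326*y^2 - 1.1118*y - 6.351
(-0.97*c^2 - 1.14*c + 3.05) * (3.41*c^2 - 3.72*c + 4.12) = -3.3077*c^4 - 0.279*c^3 + 10.6449*c^2 - 16.0428*c + 12.566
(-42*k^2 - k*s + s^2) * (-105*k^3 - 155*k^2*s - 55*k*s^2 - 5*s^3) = 4410*k^5 + 6615*k^4*s + 2360*k^3*s^2 + 110*k^2*s^3 - 50*k*s^4 - 5*s^5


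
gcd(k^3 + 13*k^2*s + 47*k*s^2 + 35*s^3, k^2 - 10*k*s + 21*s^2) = 1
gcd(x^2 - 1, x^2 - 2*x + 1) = x - 1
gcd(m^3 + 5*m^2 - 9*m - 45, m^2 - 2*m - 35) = m + 5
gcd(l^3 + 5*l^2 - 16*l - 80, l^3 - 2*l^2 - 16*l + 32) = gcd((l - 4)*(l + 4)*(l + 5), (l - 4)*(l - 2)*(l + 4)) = l^2 - 16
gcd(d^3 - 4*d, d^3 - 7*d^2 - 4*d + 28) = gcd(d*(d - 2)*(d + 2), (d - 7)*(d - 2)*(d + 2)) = d^2 - 4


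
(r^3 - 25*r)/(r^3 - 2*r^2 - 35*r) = (r - 5)/(r - 7)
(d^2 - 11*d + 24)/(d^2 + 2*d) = (d^2 - 11*d + 24)/(d*(d + 2))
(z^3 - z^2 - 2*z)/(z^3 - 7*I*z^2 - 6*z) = (-z^2 + z + 2)/(-z^2 + 7*I*z + 6)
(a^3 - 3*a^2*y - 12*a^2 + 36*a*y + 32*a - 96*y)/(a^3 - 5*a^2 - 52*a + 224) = (a - 3*y)/(a + 7)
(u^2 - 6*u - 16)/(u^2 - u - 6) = (u - 8)/(u - 3)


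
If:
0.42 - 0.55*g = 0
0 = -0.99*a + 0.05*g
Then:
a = 0.04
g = 0.76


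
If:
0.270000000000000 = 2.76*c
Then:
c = 0.10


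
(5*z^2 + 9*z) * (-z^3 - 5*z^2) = -5*z^5 - 34*z^4 - 45*z^3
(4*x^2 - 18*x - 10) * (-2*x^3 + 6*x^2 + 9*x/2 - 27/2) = -8*x^5 + 60*x^4 - 70*x^3 - 195*x^2 + 198*x + 135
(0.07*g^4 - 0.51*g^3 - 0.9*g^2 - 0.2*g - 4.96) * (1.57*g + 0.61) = 0.1099*g^5 - 0.758*g^4 - 1.7241*g^3 - 0.863*g^2 - 7.9092*g - 3.0256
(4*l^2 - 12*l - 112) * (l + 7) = 4*l^3 + 16*l^2 - 196*l - 784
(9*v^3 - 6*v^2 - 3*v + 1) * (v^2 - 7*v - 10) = 9*v^5 - 69*v^4 - 51*v^3 + 82*v^2 + 23*v - 10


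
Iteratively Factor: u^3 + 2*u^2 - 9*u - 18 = (u + 3)*(u^2 - u - 6) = (u + 2)*(u + 3)*(u - 3)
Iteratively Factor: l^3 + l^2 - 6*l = (l + 3)*(l^2 - 2*l) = (l - 2)*(l + 3)*(l)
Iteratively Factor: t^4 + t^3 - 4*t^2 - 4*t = (t + 1)*(t^3 - 4*t) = t*(t + 1)*(t^2 - 4) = t*(t - 2)*(t + 1)*(t + 2)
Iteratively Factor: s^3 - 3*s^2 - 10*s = (s)*(s^2 - 3*s - 10) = s*(s - 5)*(s + 2)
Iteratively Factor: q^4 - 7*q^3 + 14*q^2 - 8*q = (q - 1)*(q^3 - 6*q^2 + 8*q) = q*(q - 1)*(q^2 - 6*q + 8) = q*(q - 4)*(q - 1)*(q - 2)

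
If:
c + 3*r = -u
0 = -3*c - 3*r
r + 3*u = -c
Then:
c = 0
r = 0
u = 0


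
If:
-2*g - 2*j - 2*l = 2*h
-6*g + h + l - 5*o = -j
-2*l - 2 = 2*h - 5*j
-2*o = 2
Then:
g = 5/7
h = -l - 39/49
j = 4/49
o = -1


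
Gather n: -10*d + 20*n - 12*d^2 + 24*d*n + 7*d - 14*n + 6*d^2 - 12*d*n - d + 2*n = -6*d^2 - 4*d + n*(12*d + 8)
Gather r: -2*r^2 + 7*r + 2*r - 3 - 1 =-2*r^2 + 9*r - 4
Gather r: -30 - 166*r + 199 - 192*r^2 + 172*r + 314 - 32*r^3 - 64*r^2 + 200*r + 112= -32*r^3 - 256*r^2 + 206*r + 595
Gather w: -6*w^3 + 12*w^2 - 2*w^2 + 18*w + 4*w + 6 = -6*w^3 + 10*w^2 + 22*w + 6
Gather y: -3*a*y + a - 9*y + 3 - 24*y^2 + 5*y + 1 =a - 24*y^2 + y*(-3*a - 4) + 4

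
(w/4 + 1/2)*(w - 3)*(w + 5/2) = w^3/4 + 3*w^2/8 - 17*w/8 - 15/4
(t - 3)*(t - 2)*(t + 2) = t^3 - 3*t^2 - 4*t + 12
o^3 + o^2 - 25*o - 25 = (o - 5)*(o + 1)*(o + 5)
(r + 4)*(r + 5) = r^2 + 9*r + 20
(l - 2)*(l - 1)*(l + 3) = l^3 - 7*l + 6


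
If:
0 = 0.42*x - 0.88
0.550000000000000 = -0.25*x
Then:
No Solution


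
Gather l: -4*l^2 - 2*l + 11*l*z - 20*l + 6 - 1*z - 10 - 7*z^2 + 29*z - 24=-4*l^2 + l*(11*z - 22) - 7*z^2 + 28*z - 28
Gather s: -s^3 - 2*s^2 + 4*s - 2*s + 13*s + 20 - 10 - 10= -s^3 - 2*s^2 + 15*s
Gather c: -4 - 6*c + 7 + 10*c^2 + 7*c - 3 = 10*c^2 + c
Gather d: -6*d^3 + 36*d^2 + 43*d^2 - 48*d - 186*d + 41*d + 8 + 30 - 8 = -6*d^3 + 79*d^2 - 193*d + 30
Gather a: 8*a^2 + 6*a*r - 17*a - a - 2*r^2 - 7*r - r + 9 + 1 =8*a^2 + a*(6*r - 18) - 2*r^2 - 8*r + 10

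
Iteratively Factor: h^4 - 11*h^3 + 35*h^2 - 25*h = (h - 1)*(h^3 - 10*h^2 + 25*h) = (h - 5)*(h - 1)*(h^2 - 5*h) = (h - 5)^2*(h - 1)*(h)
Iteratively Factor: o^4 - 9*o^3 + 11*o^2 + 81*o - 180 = (o + 3)*(o^3 - 12*o^2 + 47*o - 60) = (o - 5)*(o + 3)*(o^2 - 7*o + 12) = (o - 5)*(o - 3)*(o + 3)*(o - 4)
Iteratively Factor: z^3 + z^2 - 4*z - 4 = (z - 2)*(z^2 + 3*z + 2) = (z - 2)*(z + 1)*(z + 2)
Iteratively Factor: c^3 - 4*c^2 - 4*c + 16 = (c - 2)*(c^2 - 2*c - 8) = (c - 4)*(c - 2)*(c + 2)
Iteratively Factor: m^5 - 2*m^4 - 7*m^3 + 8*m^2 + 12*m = (m - 3)*(m^4 + m^3 - 4*m^2 - 4*m) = (m - 3)*(m + 2)*(m^3 - m^2 - 2*m) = (m - 3)*(m - 2)*(m + 2)*(m^2 + m) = (m - 3)*(m - 2)*(m + 1)*(m + 2)*(m)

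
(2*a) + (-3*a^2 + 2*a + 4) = -3*a^2 + 4*a + 4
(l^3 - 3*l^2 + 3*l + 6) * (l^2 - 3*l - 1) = l^5 - 6*l^4 + 11*l^3 - 21*l - 6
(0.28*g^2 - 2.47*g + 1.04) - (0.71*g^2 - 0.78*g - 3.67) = -0.43*g^2 - 1.69*g + 4.71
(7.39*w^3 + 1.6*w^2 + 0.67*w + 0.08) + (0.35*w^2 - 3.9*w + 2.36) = 7.39*w^3 + 1.95*w^2 - 3.23*w + 2.44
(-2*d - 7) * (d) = -2*d^2 - 7*d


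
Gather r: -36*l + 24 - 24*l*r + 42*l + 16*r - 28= 6*l + r*(16 - 24*l) - 4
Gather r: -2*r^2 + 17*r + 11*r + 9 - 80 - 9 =-2*r^2 + 28*r - 80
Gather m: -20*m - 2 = -20*m - 2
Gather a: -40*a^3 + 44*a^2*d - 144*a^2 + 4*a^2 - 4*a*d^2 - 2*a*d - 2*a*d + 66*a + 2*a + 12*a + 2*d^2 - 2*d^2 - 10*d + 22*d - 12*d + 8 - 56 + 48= -40*a^3 + a^2*(44*d - 140) + a*(-4*d^2 - 4*d + 80)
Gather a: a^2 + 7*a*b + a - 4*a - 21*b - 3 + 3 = a^2 + a*(7*b - 3) - 21*b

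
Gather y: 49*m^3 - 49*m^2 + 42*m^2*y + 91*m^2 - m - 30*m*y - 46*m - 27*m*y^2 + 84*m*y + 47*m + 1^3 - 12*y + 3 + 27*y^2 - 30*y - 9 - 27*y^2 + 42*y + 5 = 49*m^3 + 42*m^2 - 27*m*y^2 + y*(42*m^2 + 54*m)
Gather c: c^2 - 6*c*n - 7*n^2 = c^2 - 6*c*n - 7*n^2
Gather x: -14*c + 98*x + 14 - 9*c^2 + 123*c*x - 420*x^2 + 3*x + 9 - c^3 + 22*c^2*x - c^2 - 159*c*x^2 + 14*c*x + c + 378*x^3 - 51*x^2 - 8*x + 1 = -c^3 - 10*c^2 - 13*c + 378*x^3 + x^2*(-159*c - 471) + x*(22*c^2 + 137*c + 93) + 24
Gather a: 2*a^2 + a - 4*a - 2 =2*a^2 - 3*a - 2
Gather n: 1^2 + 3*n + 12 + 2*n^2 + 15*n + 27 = 2*n^2 + 18*n + 40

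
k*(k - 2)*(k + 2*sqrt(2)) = k^3 - 2*k^2 + 2*sqrt(2)*k^2 - 4*sqrt(2)*k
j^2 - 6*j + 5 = (j - 5)*(j - 1)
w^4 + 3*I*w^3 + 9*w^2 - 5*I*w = w*(w - I)^2*(w + 5*I)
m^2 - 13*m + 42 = (m - 7)*(m - 6)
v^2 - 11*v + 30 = (v - 6)*(v - 5)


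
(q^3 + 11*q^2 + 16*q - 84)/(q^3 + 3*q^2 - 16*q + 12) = (q + 7)/(q - 1)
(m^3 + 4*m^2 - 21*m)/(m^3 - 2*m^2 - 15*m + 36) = m*(m + 7)/(m^2 + m - 12)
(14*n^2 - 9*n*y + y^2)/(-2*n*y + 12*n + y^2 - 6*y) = (-7*n + y)/(y - 6)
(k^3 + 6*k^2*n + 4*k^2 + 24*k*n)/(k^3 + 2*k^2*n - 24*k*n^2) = (k + 4)/(k - 4*n)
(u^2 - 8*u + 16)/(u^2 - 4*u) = (u - 4)/u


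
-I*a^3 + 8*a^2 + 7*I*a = a*(a + 7*I)*(-I*a + 1)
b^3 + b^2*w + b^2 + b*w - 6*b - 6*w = (b - 2)*(b + 3)*(b + w)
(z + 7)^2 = z^2 + 14*z + 49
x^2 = x^2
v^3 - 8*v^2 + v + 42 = (v - 7)*(v - 3)*(v + 2)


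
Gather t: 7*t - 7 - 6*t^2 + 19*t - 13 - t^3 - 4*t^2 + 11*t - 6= -t^3 - 10*t^2 + 37*t - 26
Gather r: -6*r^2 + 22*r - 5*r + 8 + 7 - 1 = -6*r^2 + 17*r + 14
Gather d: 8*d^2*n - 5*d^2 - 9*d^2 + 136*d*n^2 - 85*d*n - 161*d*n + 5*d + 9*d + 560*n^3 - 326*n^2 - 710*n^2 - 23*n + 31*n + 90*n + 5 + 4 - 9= d^2*(8*n - 14) + d*(136*n^2 - 246*n + 14) + 560*n^3 - 1036*n^2 + 98*n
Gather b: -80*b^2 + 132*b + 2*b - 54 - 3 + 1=-80*b^2 + 134*b - 56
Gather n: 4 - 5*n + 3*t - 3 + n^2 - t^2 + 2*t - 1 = n^2 - 5*n - t^2 + 5*t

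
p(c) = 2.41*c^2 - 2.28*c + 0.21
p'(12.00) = 55.56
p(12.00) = 319.89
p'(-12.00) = -60.12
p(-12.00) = 374.61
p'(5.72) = 25.29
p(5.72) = 66.02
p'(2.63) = 10.40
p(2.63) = 10.88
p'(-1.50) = -9.51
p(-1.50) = 9.05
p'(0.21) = -1.27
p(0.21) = -0.16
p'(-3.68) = -20.02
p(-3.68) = 41.24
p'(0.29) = -0.88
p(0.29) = -0.25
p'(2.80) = 11.22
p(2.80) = 12.72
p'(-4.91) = -25.95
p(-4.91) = 69.51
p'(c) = 4.82*c - 2.28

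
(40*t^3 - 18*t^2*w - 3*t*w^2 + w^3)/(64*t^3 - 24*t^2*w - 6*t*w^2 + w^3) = (5*t - w)/(8*t - w)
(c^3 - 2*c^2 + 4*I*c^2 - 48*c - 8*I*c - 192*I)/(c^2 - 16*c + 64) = (c^2 + c*(6 + 4*I) + 24*I)/(c - 8)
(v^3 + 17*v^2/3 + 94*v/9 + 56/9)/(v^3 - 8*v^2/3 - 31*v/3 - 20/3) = (3*v^2 + 13*v + 14)/(3*(v^2 - 4*v - 5))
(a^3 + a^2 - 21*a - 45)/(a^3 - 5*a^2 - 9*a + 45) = (a + 3)/(a - 3)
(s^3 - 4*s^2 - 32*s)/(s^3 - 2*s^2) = (s^2 - 4*s - 32)/(s*(s - 2))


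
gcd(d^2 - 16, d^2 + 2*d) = 1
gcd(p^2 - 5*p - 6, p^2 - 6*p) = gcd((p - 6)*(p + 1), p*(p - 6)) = p - 6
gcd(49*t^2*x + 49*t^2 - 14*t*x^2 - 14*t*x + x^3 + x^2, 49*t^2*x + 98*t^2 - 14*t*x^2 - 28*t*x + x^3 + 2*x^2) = 49*t^2 - 14*t*x + x^2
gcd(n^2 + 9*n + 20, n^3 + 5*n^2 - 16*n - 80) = n^2 + 9*n + 20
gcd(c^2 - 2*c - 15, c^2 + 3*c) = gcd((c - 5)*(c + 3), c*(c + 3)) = c + 3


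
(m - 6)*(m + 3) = m^2 - 3*m - 18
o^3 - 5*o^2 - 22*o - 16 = (o - 8)*(o + 1)*(o + 2)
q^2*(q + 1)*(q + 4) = q^4 + 5*q^3 + 4*q^2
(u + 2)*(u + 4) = u^2 + 6*u + 8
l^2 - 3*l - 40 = (l - 8)*(l + 5)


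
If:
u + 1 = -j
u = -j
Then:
No Solution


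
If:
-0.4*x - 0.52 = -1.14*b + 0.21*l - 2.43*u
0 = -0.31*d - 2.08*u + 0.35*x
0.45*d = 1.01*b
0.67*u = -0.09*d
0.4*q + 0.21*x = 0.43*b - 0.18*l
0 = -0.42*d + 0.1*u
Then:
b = 0.00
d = 0.00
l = -2.48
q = 1.11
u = 0.00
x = 0.00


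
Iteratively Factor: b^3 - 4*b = (b + 2)*(b^2 - 2*b) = b*(b + 2)*(b - 2)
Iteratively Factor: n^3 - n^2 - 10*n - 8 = (n + 2)*(n^2 - 3*n - 4) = (n - 4)*(n + 2)*(n + 1)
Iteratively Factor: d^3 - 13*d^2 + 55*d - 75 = (d - 5)*(d^2 - 8*d + 15) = (d - 5)^2*(d - 3)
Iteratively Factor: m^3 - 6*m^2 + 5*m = (m - 1)*(m^2 - 5*m) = m*(m - 1)*(m - 5)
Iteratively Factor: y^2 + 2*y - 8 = (y - 2)*(y + 4)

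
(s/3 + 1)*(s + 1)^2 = s^3/3 + 5*s^2/3 + 7*s/3 + 1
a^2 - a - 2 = (a - 2)*(a + 1)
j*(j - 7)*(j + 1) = j^3 - 6*j^2 - 7*j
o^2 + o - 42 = (o - 6)*(o + 7)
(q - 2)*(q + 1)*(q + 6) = q^3 + 5*q^2 - 8*q - 12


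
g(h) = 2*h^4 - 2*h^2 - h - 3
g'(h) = 8*h^3 - 4*h - 1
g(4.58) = 830.49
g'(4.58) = 749.26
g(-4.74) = 966.39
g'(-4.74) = -834.01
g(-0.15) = -2.89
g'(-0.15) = -0.43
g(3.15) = 170.92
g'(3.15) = 236.45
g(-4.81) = 1026.10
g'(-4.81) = -872.04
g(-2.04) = 25.35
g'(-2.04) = -60.76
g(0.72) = -4.22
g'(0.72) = -0.89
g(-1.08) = -1.53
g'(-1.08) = -6.76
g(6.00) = 2511.00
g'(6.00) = 1703.00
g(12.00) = 41169.00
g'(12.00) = 13775.00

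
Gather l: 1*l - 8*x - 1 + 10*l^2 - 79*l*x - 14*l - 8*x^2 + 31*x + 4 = 10*l^2 + l*(-79*x - 13) - 8*x^2 + 23*x + 3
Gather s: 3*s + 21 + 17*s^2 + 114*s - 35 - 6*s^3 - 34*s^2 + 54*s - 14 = -6*s^3 - 17*s^2 + 171*s - 28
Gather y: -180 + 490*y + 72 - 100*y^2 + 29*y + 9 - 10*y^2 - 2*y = -110*y^2 + 517*y - 99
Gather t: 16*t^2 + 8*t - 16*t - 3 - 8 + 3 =16*t^2 - 8*t - 8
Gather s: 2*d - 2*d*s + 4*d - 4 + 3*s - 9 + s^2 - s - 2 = 6*d + s^2 + s*(2 - 2*d) - 15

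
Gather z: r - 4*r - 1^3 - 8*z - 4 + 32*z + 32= -3*r + 24*z + 27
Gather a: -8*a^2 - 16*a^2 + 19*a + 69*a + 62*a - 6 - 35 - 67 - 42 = -24*a^2 + 150*a - 150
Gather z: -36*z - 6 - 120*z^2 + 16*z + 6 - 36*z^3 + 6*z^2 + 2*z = -36*z^3 - 114*z^2 - 18*z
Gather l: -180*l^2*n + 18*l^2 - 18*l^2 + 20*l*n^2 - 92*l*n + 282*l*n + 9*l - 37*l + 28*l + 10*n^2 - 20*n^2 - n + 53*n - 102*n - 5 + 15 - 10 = -180*l^2*n + l*(20*n^2 + 190*n) - 10*n^2 - 50*n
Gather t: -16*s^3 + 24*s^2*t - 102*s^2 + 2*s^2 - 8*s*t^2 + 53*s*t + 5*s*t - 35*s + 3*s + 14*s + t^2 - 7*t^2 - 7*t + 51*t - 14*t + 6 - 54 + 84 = -16*s^3 - 100*s^2 - 18*s + t^2*(-8*s - 6) + t*(24*s^2 + 58*s + 30) + 36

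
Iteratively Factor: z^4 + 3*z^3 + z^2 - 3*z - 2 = (z + 1)*(z^3 + 2*z^2 - z - 2) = (z + 1)*(z + 2)*(z^2 - 1) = (z - 1)*(z + 1)*(z + 2)*(z + 1)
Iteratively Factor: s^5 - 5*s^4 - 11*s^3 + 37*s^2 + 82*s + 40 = (s + 2)*(s^4 - 7*s^3 + 3*s^2 + 31*s + 20) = (s + 1)*(s + 2)*(s^3 - 8*s^2 + 11*s + 20) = (s - 5)*(s + 1)*(s + 2)*(s^2 - 3*s - 4) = (s - 5)*(s - 4)*(s + 1)*(s + 2)*(s + 1)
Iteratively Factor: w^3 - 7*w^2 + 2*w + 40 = (w - 5)*(w^2 - 2*w - 8) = (w - 5)*(w - 4)*(w + 2)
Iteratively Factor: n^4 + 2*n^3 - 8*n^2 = (n - 2)*(n^3 + 4*n^2) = n*(n - 2)*(n^2 + 4*n) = n*(n - 2)*(n + 4)*(n)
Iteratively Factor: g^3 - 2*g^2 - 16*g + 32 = (g + 4)*(g^2 - 6*g + 8) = (g - 2)*(g + 4)*(g - 4)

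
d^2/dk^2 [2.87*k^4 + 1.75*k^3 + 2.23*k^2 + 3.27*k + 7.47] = 34.44*k^2 + 10.5*k + 4.46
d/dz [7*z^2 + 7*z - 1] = 14*z + 7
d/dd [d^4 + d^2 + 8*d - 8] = 4*d^3 + 2*d + 8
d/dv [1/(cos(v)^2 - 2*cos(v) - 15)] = 2*(cos(v) - 1)*sin(v)/(sin(v)^2 + 2*cos(v) + 14)^2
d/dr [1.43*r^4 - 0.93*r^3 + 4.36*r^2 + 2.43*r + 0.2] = 5.72*r^3 - 2.79*r^2 + 8.72*r + 2.43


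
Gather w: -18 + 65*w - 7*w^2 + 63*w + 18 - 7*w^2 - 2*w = -14*w^2 + 126*w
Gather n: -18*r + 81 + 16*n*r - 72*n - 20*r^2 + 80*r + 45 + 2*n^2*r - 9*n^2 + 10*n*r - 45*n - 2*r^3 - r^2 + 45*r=n^2*(2*r - 9) + n*(26*r - 117) - 2*r^3 - 21*r^2 + 107*r + 126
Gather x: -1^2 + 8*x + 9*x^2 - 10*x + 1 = 9*x^2 - 2*x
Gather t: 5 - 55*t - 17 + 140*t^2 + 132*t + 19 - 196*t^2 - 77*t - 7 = -56*t^2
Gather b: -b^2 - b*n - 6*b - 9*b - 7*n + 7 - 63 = -b^2 + b*(-n - 15) - 7*n - 56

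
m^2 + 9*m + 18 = (m + 3)*(m + 6)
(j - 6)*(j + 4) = j^2 - 2*j - 24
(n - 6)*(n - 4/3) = n^2 - 22*n/3 + 8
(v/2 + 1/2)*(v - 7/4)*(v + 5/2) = v^3/2 + 7*v^2/8 - 29*v/16 - 35/16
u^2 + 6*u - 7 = (u - 1)*(u + 7)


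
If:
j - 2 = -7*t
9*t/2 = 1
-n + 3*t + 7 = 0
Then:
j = 4/9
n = 23/3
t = 2/9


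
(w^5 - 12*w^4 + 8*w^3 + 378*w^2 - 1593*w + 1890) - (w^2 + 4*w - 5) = w^5 - 12*w^4 + 8*w^3 + 377*w^2 - 1597*w + 1895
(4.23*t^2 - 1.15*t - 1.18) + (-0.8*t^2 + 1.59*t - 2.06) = 3.43*t^2 + 0.44*t - 3.24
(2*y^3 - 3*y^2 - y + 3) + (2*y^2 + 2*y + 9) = 2*y^3 - y^2 + y + 12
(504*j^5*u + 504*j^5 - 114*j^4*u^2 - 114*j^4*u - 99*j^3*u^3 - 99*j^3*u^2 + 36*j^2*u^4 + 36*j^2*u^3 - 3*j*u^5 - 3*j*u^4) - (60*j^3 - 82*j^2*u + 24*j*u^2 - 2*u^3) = 504*j^5*u + 504*j^5 - 114*j^4*u^2 - 114*j^4*u - 99*j^3*u^3 - 99*j^3*u^2 - 60*j^3 + 36*j^2*u^4 + 36*j^2*u^3 + 82*j^2*u - 3*j*u^5 - 3*j*u^4 - 24*j*u^2 + 2*u^3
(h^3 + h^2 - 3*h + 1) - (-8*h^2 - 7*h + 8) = h^3 + 9*h^2 + 4*h - 7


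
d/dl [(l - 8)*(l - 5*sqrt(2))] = 2*l - 8 - 5*sqrt(2)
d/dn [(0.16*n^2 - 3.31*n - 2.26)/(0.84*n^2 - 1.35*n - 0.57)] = (2.5644*n^2 + 3.6144*n - 1.1643)/(0.7056*n^4 - 2.268*n^3 + 0.8649*n^2 + 1.539*n + 0.3249)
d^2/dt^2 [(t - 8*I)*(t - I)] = 2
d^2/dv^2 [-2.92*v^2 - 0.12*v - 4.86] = -5.84000000000000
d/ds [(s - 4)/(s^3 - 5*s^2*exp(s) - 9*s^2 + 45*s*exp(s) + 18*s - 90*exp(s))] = (s^3 - 5*s^2*exp(s) - 9*s^2 + 45*s*exp(s) + 18*s + (s - 4)*(5*s^2*exp(s) - 3*s^2 - 35*s*exp(s) + 18*s + 45*exp(s) - 18) - 90*exp(s))/(s^3 - 5*s^2*exp(s) - 9*s^2 + 45*s*exp(s) + 18*s - 90*exp(s))^2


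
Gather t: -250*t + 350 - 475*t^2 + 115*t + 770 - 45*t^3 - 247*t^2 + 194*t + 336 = -45*t^3 - 722*t^2 + 59*t + 1456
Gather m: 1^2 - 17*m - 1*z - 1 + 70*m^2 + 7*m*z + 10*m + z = 70*m^2 + m*(7*z - 7)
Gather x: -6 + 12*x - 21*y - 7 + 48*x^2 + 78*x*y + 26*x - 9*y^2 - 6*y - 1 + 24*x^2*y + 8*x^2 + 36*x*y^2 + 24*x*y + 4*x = x^2*(24*y + 56) + x*(36*y^2 + 102*y + 42) - 9*y^2 - 27*y - 14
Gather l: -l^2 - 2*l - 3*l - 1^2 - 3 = -l^2 - 5*l - 4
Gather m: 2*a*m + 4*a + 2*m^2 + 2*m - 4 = 4*a + 2*m^2 + m*(2*a + 2) - 4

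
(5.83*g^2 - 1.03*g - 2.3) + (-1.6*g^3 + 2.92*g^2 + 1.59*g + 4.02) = -1.6*g^3 + 8.75*g^2 + 0.56*g + 1.72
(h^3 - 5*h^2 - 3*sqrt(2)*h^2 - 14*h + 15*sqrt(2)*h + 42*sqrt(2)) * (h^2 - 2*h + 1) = h^5 - 7*h^4 - 3*sqrt(2)*h^4 - 3*h^3 + 21*sqrt(2)*h^3 + 9*sqrt(2)*h^2 + 23*h^2 - 69*sqrt(2)*h - 14*h + 42*sqrt(2)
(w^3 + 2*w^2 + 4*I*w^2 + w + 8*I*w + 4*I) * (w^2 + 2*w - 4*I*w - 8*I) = w^5 + 4*w^4 + 21*w^3 + 66*w^2 + 80*w + 32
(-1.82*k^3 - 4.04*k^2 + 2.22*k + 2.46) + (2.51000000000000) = -1.82*k^3 - 4.04*k^2 + 2.22*k + 4.97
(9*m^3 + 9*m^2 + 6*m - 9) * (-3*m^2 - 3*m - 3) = -27*m^5 - 54*m^4 - 72*m^3 - 18*m^2 + 9*m + 27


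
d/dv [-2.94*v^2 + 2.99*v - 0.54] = 2.99 - 5.88*v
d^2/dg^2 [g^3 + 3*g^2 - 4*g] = 6*g + 6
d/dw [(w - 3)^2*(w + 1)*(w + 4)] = 4*w^3 - 3*w^2 - 34*w + 21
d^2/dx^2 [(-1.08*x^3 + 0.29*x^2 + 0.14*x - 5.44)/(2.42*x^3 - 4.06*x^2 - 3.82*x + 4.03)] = (-17.8257199999999*x^6 - 54.984336*x^5 - 248.080008*x^4 + 746.937284*x^3 - 124.445316*x^2 - 279.392544*x - 323.051486)/(14.172488*x^9 - 71.330952*x^8 + 52.556592*x^7 + 229.074044*x^6 - 320.534568*x^5 - 201.9783*x^4 + 437.178422*x^3 - 21.392046*x^2 - 186.120714*x + 65.450827)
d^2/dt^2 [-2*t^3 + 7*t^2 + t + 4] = 14 - 12*t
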